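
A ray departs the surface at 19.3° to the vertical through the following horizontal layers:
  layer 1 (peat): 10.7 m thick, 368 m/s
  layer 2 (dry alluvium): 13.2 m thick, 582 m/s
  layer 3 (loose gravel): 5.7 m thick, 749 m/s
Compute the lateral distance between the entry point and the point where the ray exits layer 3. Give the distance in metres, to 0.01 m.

17.02 m

Ray parameter p = sin 19.3° / 368 m/s = 8.9814e-04 s/m.
Layer 1: θ = 19.30°; offset = 10.7·tan 19.30° = 3.7471 m.
Layer 2: sin θ = p·582 = 0.5227 → θ = 31.51°; offset = 13.2·tan 31.51° = 8.0936 m.
Layer 3: sin θ = p·749 = 0.6727 → θ = 42.28°; offset = 5.7·tan 42.28° = 5.1823 m.
Total horizontal offset = 17.0229 m.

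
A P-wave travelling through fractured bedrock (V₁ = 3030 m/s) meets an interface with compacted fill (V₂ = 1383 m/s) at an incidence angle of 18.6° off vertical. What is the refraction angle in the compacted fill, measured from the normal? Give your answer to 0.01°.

8.37°

Snell's law: sin θ₂ = (V₂/V₁)·sin θ₁ = (1383/3030)·sin 18.6° = 0.1456.
θ₂ = sin⁻¹(0.1456) = 8.37° (from vertical).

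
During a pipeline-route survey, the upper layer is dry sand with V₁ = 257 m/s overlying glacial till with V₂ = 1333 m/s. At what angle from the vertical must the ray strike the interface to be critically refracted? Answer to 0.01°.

At critical incidence the refracted ray runs along the interface (θ₂ = 90°), so sin θ_c = V₁/V₂.
θ_c = arcsin(257/1333) = arcsin 0.1928 = 11.12°.

11.12°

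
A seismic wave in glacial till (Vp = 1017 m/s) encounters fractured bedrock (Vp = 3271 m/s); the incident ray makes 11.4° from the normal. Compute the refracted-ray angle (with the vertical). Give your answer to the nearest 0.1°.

39.5°

Snell's law: sin θ₂ = (V₂/V₁)·sin θ₁ = (3271/1017)·sin 11.4° = 0.6357.
θ₂ = sin⁻¹(0.6357) = 39.47° (from vertical).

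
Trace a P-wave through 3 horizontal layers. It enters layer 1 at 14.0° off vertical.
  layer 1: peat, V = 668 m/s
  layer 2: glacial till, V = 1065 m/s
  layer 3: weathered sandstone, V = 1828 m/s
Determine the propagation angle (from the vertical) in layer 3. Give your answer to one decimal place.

41.5°

Ray parameter p = sin 14.0° / 668 = 3.6216e-04 s/m.
sin θ_3 = p·V_3 = 3.6216e-04 × 1828 = 0.6620.
θ_3 = arcsin 0.6620 = 41.45°.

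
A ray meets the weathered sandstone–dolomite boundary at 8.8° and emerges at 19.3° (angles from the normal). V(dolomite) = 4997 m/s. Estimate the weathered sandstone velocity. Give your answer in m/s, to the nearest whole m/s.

2313 m/s

Snell's law: sin 8.8°/V₁ = sin 19.3°/V₂.
V₁ = V₂·sin 8.8°/sin 19.3° = 4997 × 0.4629 = 2312.97 m/s.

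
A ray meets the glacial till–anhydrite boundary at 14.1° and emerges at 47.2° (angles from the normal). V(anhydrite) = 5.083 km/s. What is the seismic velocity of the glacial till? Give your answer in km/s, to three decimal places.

1.688 km/s

sin 14.1° = 0.2436; sin 47.2° = 0.7337.
V₁ = V₂·(sin θ₁/sin θ₂) = 5.083·(0.2436/0.7337) = 1.688 km/s.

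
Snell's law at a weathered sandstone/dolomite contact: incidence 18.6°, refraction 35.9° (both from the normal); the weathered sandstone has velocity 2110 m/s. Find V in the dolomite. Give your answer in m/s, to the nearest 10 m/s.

sin 18.6° = 0.3190; sin 35.9° = 0.5864.
V₂ = V₁·(sin θ₂/sin θ₁) = 2110·(0.5864/0.3190) = 3879.01 m/s.

3880 m/s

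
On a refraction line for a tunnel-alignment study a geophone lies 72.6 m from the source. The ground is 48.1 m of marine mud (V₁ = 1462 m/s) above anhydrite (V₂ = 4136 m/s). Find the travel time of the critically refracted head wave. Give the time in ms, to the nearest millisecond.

79 ms

θ_c = arcsin(V₁/V₂) = arcsin(1462/4136) = 20.70°, cos θ_c = 0.9354.
Intercept time tᵢ = 2h cos θ_c / V₁ = 2·48.1·0.9354/1462 = 0.06155 s.
t = x/V₂ + tᵢ = 72.6/4136 + 0.06155 = 0.07911 s.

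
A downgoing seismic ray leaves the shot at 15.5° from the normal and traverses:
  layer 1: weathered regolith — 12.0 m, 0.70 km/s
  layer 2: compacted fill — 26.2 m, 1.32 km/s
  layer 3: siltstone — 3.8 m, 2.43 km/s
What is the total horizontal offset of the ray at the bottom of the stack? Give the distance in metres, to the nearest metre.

Ray parameter p = sin 15.5° / 0.70 km/s = 3.8177e-01 s/km.
Layer 1: θ = 15.50°; offset = 12.0·tan 15.50° = 3.328 m.
Layer 2: sin θ = p·1.32 = 0.5039 → θ = 30.26°; offset = 26.2·tan 30.26° = 15.286 m.
Layer 3: sin θ = p·2.43 = 0.9277 → θ = 68.08°; offset = 3.8·tan 68.08° = 9.443 m.
Σ offsets = 28.057 m.

28 m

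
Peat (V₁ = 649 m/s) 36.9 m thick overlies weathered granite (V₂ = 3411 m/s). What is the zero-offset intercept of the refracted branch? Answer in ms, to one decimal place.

tᵢ = 2h·√(V₂²−V₁²)/(V₁V₂).
√(V₂²−V₁²) = √(3411²−649²) = 3348.7 m/s.
tᵢ = 2·36.9·3348.7/(649·3411) = 0.11164 s.

111.6 ms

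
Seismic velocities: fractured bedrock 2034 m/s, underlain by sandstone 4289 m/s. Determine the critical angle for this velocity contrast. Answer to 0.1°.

At critical incidence the refracted ray runs along the interface (θ₂ = 90°), so sin θ_c = V₁/V₂.
θ_c = arcsin(2034/4289) = arcsin 0.4742 = 28.31°.

28.3°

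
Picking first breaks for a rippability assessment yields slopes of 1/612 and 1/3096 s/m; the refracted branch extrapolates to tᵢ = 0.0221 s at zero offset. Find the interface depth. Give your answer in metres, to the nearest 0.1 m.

θ_c = arcsin(612/3096) = 11.40°; cos θ_c = 0.9803.
tᵢ = 2h cos θ_c/V₁ ⇒ h = tᵢ·V₁/(2 cos θ_c) = 0.0221·612/(2·0.9803) = 6.90 m.

6.9 m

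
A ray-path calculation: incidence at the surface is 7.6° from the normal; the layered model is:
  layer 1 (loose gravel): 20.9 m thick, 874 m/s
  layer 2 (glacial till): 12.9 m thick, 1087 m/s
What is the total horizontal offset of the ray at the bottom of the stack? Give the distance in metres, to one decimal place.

Apply Snell's law at each interface; in layer i the horizontal offset is hᵢ·tan θᵢ.
Layer 1: θ = 7.60°; offset = 20.9·tan 7.60° = 2.789 m.
Layer 2: sin θ = 1087·sin 7.6°/874 = 0.1645, θ = 9.47°; offset = 12.9·tan 9.47° = 2.151 m.
Σ offsets = 4.940 m.

4.9 m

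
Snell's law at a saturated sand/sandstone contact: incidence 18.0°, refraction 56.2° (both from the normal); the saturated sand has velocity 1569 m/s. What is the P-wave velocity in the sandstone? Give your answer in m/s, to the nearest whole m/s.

4219 m/s

Snell's law: sin 18.0°/V₁ = sin 56.2°/V₂.
V₂ = V₁·sin 56.2°/sin 18.0° = 1569 × 2.6891 = 4219.23 m/s.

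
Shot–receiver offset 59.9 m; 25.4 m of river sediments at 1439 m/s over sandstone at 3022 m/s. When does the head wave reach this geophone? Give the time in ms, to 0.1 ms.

50.9 ms

t = x/V₂ + 2h·√(V₂²−V₁²)/(V₁V₂).
√(V₂²−V₁²) = √(3022²−1439²) = 2657.4 m/s; delay term = 2·25.4·2657.4/(1439·3022) = 0.03104 s.
t = 59.9/3022 + 0.03104 = 0.05086 s.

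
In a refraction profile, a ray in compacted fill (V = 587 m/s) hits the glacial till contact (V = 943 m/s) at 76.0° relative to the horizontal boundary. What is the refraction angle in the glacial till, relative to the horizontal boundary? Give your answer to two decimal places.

Angle from the normal: 90° − 76.0° = 14.0°.
Snell's law: sin θ₂ = (V₂/V₁)·sin θ₁ = (943/587)·sin 14.0° = 0.3886.
θ₂ = arcsin 0.3886 = 22.87° from the normal.
From the interface: 90° − 22.87° = 67.13°.

67.13°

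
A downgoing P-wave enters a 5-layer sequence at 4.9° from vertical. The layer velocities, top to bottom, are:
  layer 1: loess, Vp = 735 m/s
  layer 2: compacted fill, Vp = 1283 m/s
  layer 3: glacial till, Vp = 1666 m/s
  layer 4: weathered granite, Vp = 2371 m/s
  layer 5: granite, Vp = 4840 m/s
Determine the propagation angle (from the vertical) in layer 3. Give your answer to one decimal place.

Ray parameter p = sin 4.9° / 735 = 1.1621e-04 s/m.
sin θ_3 = p·V_3 = 1.1621e-04 × 1666 = 0.1936.
θ_3 = arcsin 0.1936 = 11.16°.

11.2°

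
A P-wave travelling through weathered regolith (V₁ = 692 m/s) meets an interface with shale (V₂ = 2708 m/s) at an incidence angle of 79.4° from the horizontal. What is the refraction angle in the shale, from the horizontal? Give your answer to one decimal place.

44.0°

Convert to the normal: θ₁ = 90° − 79.4° = 10.6°.
Snell's law: sin θ₂ = (V₂/V₁)·sin θ₁ = (2708/692)·sin 10.6° = 0.7199.
θ₂ = sin⁻¹(0.7199) = 46.04° (from vertical).
From the interface: 90° − 46.04° = 43.96°.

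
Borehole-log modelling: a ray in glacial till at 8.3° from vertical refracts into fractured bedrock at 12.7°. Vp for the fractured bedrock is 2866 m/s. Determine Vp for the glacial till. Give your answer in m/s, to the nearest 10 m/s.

1880 m/s

Snell's law: sin 8.3°/V₁ = sin 12.7°/V₂.
V₁ = V₂·sin 8.3°/sin 12.7° = 2866 × 0.6566 = 1881.88 m/s.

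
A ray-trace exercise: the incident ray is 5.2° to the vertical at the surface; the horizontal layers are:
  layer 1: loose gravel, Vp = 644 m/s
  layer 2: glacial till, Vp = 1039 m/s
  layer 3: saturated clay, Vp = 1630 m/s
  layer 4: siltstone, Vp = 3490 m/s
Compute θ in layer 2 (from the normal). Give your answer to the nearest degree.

8°

Ray parameter p = sin 5.2° / 644 = 1.4073e-04 s/m.
sin θ_2 = p·V_2 = 1.4073e-04 × 1039 = 0.1462.
θ_2 = 8.41° from the vertical.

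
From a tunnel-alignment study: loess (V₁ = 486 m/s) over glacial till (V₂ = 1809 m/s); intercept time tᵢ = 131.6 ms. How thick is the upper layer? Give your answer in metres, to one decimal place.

θ_c = arcsin(486/1809) = 15.58°; cos θ_c = 0.9632.
tᵢ = 2h cos θ_c/V₁ ⇒ h = tᵢ·V₁/(2 cos θ_c) = 0.1316·486/(2·0.9632) = 33.20 m.

33.2 m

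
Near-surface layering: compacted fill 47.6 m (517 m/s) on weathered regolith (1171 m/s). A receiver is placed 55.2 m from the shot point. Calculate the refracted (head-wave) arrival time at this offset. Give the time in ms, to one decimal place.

t = x/V₂ + 2h·√(V₂²−V₁²)/(V₁V₂).
√(V₂²−V₁²) = √(1171²−517²) = 1050.7 m/s; delay term = 2·47.6·1050.7/(517·1171) = 0.16522 s.
t = 55.2/1171 + 0.16522 = 0.21236 s.

212.4 ms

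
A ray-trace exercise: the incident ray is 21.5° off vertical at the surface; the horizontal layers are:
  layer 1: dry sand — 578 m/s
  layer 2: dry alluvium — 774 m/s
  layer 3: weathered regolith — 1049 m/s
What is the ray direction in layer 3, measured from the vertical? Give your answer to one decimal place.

Ray parameter p = sin 21.5° / 578 = 6.3409e-04 s/m.
sin θ_3 = p·V_3 = 6.3409e-04 × 1049 = 0.6652.
θ_3 = arcsin 0.6652 = 41.69°.

41.7°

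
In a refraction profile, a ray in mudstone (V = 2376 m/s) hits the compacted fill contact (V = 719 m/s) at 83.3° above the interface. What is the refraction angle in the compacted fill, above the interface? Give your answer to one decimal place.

Convert to the normal: θ₁ = 90° − 83.3° = 6.7°.
sin θ₁/V₁ = sin θ₂/V₂ ⇒ sin θ₂ = 719·sin 6.7°/2376 = 719·0.1167/2376 = 0.0353.
θ₂ = arcsin 0.0353 = 2.02° from the normal.
From the interface: 90° − 2.02° = 87.98°.

88.0°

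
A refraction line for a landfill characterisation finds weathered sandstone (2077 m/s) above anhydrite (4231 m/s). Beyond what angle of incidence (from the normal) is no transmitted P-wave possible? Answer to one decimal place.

Critical incidence: sin θ_c = V₁/V₂ = 2077/4231 = 0.4909.
θ_c = arcsin 0.4909 = 29.40°.

29.4°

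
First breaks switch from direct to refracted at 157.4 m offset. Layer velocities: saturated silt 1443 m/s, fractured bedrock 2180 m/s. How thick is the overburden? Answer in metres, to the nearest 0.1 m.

35.5 m

h = (x_cross/2)·√((V₂−V₁)/(V₂+V₁)).
(V₂−V₁)/(V₂+V₁) = (2180−1443)/(2180+1443) = 0.2034; √ = 0.4510.
h = (157.4/2)·0.4510 = 35.50 m.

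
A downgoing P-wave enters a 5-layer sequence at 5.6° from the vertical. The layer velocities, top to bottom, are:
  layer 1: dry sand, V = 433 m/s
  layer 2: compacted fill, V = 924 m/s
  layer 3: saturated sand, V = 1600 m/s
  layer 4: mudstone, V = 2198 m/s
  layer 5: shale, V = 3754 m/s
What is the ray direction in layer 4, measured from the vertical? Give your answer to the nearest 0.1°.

Snell's law across each interface conserves sin θ / V, so sin θ_4 = V_4·sin θ₁/V₁.
sin θ_4 = 2198 × sin 5.6° / 433 = 0.4954.
θ_4 = arcsin 0.4954 = 29.69°.

29.7°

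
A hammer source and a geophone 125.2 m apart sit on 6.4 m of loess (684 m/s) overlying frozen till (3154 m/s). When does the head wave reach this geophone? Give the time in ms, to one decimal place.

t = x/V₂ + 2h·√(V₂²−V₁²)/(V₁V₂).
√(V₂²−V₁²) = √(3154²−684²) = 3078.9 m/s; delay term = 2·6.4·3078.9/(684·3154) = 0.01827 s.
t = 125.2/3154 + 0.01827 = 0.05796 s.

58.0 ms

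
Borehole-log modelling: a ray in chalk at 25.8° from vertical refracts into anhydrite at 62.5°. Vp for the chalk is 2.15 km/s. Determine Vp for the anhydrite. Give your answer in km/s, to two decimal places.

sin 25.8° = 0.4352; sin 62.5° = 0.8870.
V₂ = V₁·(sin θ₂/sin θ₁) = 2.15·(0.8870/0.4352) = 4.38 km/s.

4.38 km/s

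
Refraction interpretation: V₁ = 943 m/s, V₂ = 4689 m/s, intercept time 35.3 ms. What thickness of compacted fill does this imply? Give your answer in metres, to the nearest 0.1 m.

17.0 m

θ_c = arcsin(943/4689) = 11.60°; cos θ_c = 0.9796.
tᵢ = 2h cos θ_c/V₁ ⇒ h = tᵢ·V₁/(2 cos θ_c) = 0.0353·943/(2·0.9796) = 16.99 m.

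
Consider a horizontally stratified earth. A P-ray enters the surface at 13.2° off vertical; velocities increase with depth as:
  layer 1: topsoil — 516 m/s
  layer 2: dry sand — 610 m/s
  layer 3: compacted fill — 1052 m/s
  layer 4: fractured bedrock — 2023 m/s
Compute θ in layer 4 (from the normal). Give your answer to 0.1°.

Ray parameter p = sin 13.2° / 516 = 4.4254e-04 s/m.
sin θ_4 = p·V_4 = 4.4254e-04 × 2023 = 0.8953.
θ_4 = 63.54° from the vertical.

63.5°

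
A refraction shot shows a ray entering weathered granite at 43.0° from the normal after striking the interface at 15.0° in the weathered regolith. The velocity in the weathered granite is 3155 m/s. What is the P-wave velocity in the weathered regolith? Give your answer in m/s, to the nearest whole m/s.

sin 15.0° = 0.2588; sin 43.0° = 0.6820.
V₁ = V₂·(sin θ₁/sin θ₂) = 3155·(0.2588/0.6820) = 1197.33 m/s.

1197 m/s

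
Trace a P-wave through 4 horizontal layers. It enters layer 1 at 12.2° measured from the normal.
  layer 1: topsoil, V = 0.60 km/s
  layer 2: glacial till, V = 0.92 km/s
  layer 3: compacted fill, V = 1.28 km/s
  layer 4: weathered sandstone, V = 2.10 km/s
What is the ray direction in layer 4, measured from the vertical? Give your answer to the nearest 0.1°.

47.7°

Ray parameter p = sin 12.2° / 0.60 = 3.5221e-01 s/km.
sin θ_4 = p·V_4 = 3.5221e-01 × 2.10 = 0.7396.
θ_4 = arcsin 0.7396 = 47.70°.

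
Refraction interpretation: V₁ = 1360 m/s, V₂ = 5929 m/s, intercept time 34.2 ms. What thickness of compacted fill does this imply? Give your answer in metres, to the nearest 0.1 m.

23.9 m

θ_c = arcsin(1360/5929) = 13.26°; cos θ_c = 0.9733.
tᵢ = 2h cos θ_c/V₁ ⇒ h = tᵢ·V₁/(2 cos θ_c) = 0.0342·1360/(2·0.9733) = 23.89 m.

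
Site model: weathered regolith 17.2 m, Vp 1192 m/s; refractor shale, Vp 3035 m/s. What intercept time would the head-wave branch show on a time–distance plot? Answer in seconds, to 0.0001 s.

θ_c = arcsin(V₁/V₂) = arcsin(1192/3035) = 23.13°; cos θ_c = 0.9196.
tᵢ = 2h·cos θ_c / V₁ = 2·17.2·0.9196 / 1192 = 0.02654 s.

0.0265 s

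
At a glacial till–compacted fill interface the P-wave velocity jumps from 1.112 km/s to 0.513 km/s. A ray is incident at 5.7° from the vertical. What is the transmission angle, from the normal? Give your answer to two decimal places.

Snell's law: sin θ₂ = (V₂/V₁)·sin θ₁ = (0.513/1.112)·sin 5.7° = 0.0458.
θ₂ = arcsin 0.0458 = 2.63° from the normal.

2.63°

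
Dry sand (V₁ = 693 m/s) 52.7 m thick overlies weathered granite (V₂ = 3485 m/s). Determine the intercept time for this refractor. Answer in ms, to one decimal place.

149.1 ms

tᵢ = 2h·√(V₂²−V₁²)/(V₁V₂).
√(V₂²−V₁²) = √(3485²−693²) = 3415.4 m/s.
tᵢ = 2·52.7·3415.4/(693·3485) = 0.14905 s.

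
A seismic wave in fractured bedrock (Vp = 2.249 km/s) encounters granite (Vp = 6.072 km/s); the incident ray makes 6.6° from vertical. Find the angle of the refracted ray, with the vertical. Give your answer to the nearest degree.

18°

sin θ₁/V₁ = sin θ₂/V₂ ⇒ sin θ₂ = 6.072·sin 6.6°/2.249 = 6.072·0.1149/2.249 = 0.3103.
θ₂ = sin⁻¹(0.3103) = 18.08° (from vertical).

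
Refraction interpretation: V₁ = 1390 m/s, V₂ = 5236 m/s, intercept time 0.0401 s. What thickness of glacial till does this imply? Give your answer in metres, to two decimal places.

θ_c = arcsin(1390/5236) = 15.39°; cos θ_c = 0.9641.
tᵢ = 2h cos θ_c/V₁ ⇒ h = tᵢ·V₁/(2 cos θ_c) = 0.0401·1390/(2·0.9641) = 28.91 m.

28.91 m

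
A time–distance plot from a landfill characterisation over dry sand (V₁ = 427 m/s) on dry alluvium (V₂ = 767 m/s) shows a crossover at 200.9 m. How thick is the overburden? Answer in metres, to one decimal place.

x_cross = 2h·√((V₂+V₁)/(V₂−V₁)) → h = x_cross / (2·√((V₂+V₁)/(V₂−V₁))).
√((V₂+V₁)/(V₂−V₁)) = √((767+427)/(767−427)) = 1.8740.
h = 200.9 / (2·1.8740) = 53.60 m.

53.6 m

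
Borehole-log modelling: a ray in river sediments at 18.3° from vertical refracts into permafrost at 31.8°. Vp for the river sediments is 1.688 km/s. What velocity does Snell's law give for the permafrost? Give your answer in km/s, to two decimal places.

2.83 km/s

Snell's law: sin 18.3°/V₁ = sin 31.8°/V₂.
V₂ = V₁·sin 31.8°/sin 18.3° = 1.688 × 1.6782 = 2.83 km/s.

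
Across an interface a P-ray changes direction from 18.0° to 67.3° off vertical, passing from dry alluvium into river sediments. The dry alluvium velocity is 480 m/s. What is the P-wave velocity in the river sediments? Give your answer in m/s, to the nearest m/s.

sin 18.0° = 0.3090; sin 67.3° = 0.9225.
V₂ = V₁·(sin θ₂/sin θ₁) = 480·(0.9225/0.3090) = 1432.99 m/s.

1433 m/s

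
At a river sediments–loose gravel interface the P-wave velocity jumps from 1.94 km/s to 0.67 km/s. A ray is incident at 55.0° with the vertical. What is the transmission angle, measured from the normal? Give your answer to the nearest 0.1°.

16.4°

Snell's law: sin θ₂ = (V₂/V₁)·sin θ₁ = (0.67/1.94)·sin 55.0° = 0.2829.
θ₂ = arcsin 0.2829 = 16.43° from the normal.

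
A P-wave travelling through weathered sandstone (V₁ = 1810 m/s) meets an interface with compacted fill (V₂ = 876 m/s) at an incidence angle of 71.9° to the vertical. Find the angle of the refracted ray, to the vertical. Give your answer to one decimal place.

27.4°

Snell's law: sin θ₂ = (V₂/V₁)·sin θ₁ = (876/1810)·sin 71.9° = 0.4600.
θ₂ = sin⁻¹(0.4600) = 27.39° (from vertical).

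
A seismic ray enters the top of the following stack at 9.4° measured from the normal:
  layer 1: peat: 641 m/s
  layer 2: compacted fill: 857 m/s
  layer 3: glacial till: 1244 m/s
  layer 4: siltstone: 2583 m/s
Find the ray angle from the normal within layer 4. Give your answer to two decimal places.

41.16°

Ray parameter p = sin 9.4° / 641 = 2.5480e-04 s/m.
sin θ_4 = p·V_4 = 2.5480e-04 × 2583 = 0.6581.
θ_4 = arcsin 0.6581 = 41.16°.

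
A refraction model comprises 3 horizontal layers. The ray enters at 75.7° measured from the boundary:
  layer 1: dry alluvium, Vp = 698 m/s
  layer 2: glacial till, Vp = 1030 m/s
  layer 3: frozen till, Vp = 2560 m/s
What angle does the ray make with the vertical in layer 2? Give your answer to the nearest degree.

From the normal: θ₁ = 90° − 75.7° = 14.3°.
Ray parameter p = sin 14.3° / 698 = 3.5387e-04 s/m.
sin θ_2 = p·V_2 = 3.5387e-04 × 1030 = 0.3645.
θ_2 = 21.38° from the vertical.

21°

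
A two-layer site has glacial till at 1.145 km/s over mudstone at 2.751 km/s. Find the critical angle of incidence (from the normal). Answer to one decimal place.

Critical incidence: sin θ_c = V₁/V₂ = 1.145/2.751 = 0.4162.
θ_c = arcsin 0.4162 = 24.60°.

24.6°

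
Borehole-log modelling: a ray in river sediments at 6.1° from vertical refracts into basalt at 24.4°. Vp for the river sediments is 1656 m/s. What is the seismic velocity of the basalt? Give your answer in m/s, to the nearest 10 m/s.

Snell's law: sin 6.1°/V₁ = sin 24.4°/V₂.
V₂ = V₁·sin 24.4°/sin 6.1° = 1656 × 3.8875 = 6437.74 m/s.

6440 m/s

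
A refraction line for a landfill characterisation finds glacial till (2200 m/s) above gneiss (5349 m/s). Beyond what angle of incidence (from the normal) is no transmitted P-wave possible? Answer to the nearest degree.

Critical incidence: sin θ_c = V₁/V₂ = 2200/5349 = 0.4113.
θ_c = arcsin 0.4113 = 24.29°.

24°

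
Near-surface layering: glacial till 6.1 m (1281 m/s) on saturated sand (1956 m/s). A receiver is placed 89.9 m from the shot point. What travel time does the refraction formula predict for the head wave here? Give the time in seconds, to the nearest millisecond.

0.053 s

θ_c = arcsin(V₁/V₂) = arcsin(1281/1956) = 40.91°, cos θ_c = 0.7557.
Intercept time tᵢ = 2h cos θ_c / V₁ = 2·6.1·0.7557/1281 = 0.00720 s.
t = x/V₂ + tᵢ = 89.9/1956 + 0.00720 = 0.05316 s.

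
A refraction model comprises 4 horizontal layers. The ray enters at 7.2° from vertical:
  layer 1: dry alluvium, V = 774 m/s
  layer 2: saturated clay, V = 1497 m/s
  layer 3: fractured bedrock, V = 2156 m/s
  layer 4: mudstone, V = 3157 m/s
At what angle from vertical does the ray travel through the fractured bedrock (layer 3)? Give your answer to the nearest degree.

Ray parameter p = sin 7.2° / 774 = 1.6193e-04 s/m.
sin θ_3 = p·V_3 = 1.6193e-04 × 2156 = 0.3491.
θ_3 = 20.43° from the vertical.

20°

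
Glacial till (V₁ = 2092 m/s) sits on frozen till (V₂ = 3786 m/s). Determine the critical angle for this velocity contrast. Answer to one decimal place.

33.5°

At critical incidence the refracted ray runs along the interface (θ₂ = 90°), so sin θ_c = V₁/V₂.
θ_c = arcsin(2092/3786) = arcsin 0.5526 = 33.54°.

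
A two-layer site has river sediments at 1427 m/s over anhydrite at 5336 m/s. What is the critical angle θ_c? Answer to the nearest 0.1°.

15.5°

Critical incidence: sin θ_c = V₁/V₂ = 1427/5336 = 0.2674.
θ_c = arcsin 0.2674 = 15.51°.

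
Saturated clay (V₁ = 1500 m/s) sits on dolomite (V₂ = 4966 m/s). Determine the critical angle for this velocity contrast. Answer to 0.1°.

At critical incidence the refracted ray runs along the interface (θ₂ = 90°), so sin θ_c = V₁/V₂.
θ_c = arcsin(1500/4966) = arcsin 0.3021 = 17.58°.

17.6°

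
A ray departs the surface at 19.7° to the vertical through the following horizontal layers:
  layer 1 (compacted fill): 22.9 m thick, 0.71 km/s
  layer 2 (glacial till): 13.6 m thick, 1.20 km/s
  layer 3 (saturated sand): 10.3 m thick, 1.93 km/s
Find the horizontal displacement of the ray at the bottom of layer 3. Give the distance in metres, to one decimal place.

Apply Snell's law at each interface; in layer i the horizontal offset is hᵢ·tan θᵢ.
Layer 1: θ = 19.70°; offset = 22.9·tan 19.70° = 8.199 m.
Layer 2: sin θ = 1.20·sin 19.7°/0.71 = 0.5697, θ = 34.73°; offset = 13.6·tan 34.73° = 9.428 m.
Layer 3: sin θ = 1.93·sin 19.7°/0.71 = 0.9163, θ = 66.40°; offset = 10.3·tan 66.40° = 23.570 m.
Σ offsets = 41.198 m.

41.2 m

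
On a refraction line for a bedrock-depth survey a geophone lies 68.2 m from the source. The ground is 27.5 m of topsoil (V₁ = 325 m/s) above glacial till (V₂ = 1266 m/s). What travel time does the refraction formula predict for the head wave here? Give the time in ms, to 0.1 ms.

t = x/V₂ + 2h·√(V₂²−V₁²)/(V₁V₂).
√(V₂²−V₁²) = √(1266²−325²) = 1223.6 m/s; delay term = 2·27.5·1223.6/(325·1266) = 0.16356 s.
t = 68.2/1266 + 0.16356 = 0.21743 s.

217.4 ms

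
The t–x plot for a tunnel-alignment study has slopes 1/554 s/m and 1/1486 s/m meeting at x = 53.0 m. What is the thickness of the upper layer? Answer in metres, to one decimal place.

17.9 m

h = (x_cross/2)·√((V₂−V₁)/(V₂+V₁)).
(V₂−V₁)/(V₂+V₁) = (1486−554)/(1486+554) = 0.4569; √ = 0.6759.
h = (53.0/2)·0.6759 = 17.91 m.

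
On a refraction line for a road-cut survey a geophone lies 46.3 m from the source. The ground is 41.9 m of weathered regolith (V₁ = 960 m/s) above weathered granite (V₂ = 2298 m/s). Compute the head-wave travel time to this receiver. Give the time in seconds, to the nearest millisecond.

0.099 s

t = x/V₂ + 2h·√(V₂²−V₁²)/(V₁V₂).
√(V₂²−V₁²) = √(2298²−960²) = 2087.9 m/s; delay term = 2·41.9·2087.9/(960·2298) = 0.07931 s.
t = 46.3/2298 + 0.07931 = 0.09946 s.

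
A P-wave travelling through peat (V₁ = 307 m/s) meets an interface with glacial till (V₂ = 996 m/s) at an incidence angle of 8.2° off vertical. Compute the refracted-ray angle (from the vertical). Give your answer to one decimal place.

Snell's law: sin θ₂ = (V₂/V₁)·sin θ₁ = (996/307)·sin 8.2° = 0.4627.
θ₂ = sin⁻¹(0.4627) = 27.56° (from vertical).

27.6°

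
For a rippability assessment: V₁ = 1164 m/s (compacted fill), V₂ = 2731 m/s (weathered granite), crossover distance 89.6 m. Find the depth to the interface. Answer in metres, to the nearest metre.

28 m

h = (x_cross/2)·√((V₂−V₁)/(V₂+V₁)).
(V₂−V₁)/(V₂+V₁) = (2731−1164)/(2731+1164) = 0.4023; √ = 0.6343.
h = (89.6/2)·0.6343 = 28.42 m.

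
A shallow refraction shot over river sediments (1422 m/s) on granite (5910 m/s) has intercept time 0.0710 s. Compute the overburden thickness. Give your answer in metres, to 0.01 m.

52.01 m

h = tᵢ·V₁·V₂ / (2·√(V₂²−V₁²)).
√(V₂²−V₁²) = √(5910² − 1422²) = 5736.4 m/s.
h = 0.071 s × 1422 × 5910 / (2 × 5736.4) = 52.01 m.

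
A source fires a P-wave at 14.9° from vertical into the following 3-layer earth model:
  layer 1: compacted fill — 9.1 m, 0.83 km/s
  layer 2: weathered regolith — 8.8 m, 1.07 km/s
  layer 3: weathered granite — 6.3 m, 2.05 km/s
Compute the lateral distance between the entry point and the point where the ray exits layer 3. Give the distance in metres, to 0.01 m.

10.69 m

Apply Snell's law at each interface; in layer i the horizontal offset is hᵢ·tan θᵢ.
Layer 1: θ = 14.90°; offset = 9.1·tan 14.90° = 2.4213 m.
Layer 2: sin θ = 1.07·sin 14.9°/0.83 = 0.3315, θ = 19.36°; offset = 8.8·tan 19.36° = 3.0919 m.
Layer 3: sin θ = 2.05·sin 14.9°/0.83 = 0.6351, θ = 39.43°; offset = 6.3·tan 39.43° = 5.1797 m.
Total horizontal offset = 10.6929 m.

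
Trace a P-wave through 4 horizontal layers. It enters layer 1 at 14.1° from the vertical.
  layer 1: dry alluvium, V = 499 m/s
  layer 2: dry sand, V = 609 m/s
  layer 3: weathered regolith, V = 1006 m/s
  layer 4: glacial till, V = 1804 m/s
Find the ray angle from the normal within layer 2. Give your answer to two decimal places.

Snell's law across each interface conserves sin θ / V, so sin θ_2 = V_2·sin θ₁/V₁.
sin θ_2 = 609 × sin 14.1° / 499 = 0.2973.
θ_2 = 17.30° from the vertical.

17.30°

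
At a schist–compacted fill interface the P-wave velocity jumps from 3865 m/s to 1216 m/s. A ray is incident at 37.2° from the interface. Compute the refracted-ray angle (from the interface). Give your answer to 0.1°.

Convert to the normal: θ₁ = 90° − 37.2° = 52.8°.
Snell's law: sin θ₂ = (V₂/V₁)·sin θ₁ = (1216/3865)·sin 52.8° = 0.2506.
θ₂ = sin⁻¹(0.2506) = 14.51° (from vertical).
From the interface: 90° − 14.51° = 75.49°.

75.5°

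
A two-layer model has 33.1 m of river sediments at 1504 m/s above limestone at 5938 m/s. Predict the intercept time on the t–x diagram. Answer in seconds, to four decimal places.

tᵢ = 2h·√(V₂²−V₁²)/(V₁V₂).
√(V₂²−V₁²) = √(5938²−1504²) = 5744.4 m/s.
tᵢ = 2·33.1·5744.4/(1504·5938) = 0.04258 s.

0.0426 s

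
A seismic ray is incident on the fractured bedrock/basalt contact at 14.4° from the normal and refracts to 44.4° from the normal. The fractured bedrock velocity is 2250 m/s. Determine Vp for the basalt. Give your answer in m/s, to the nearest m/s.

6330 m/s

sin 14.4° = 0.2487; sin 44.4° = 0.6997.
V₂ = V₁·(sin θ₂/sin θ₁) = 2250·(0.6997/0.2487) = 6330.14 m/s.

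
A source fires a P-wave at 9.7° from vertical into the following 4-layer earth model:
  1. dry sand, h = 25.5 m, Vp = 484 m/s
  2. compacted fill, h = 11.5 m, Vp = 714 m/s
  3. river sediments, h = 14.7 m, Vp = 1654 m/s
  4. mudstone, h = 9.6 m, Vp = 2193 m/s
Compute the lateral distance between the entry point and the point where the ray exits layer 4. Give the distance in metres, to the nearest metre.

29 m

p = sin θ₁/V₁ = sin 9.7°/484 = 3.4812e-04 s/m is conserved through the stack.
Layer 1: θ = 9.70°; offset = 25.5·tan 9.70° = 4.359 m.
Layer 2: sin θ = p·714 = 0.2486 → θ = 14.39°; offset = 11.5·tan 14.39° = 2.951 m.
Layer 3: sin θ = p·1654 = 0.5758 → θ = 35.15°; offset = 14.7·tan 35.15° = 10.352 m.
Layer 4: sin θ = p·2193 = 0.7634 → θ = 49.77°; offset = 9.6·tan 49.77° = 11.347 m.
Σ offsets = 29.009 m.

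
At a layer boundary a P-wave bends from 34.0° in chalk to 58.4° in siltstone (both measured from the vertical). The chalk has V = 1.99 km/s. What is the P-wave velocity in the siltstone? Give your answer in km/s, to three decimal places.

sin 34.0° = 0.5592; sin 58.4° = 0.8517.
V₂ = V₁·(sin θ₂/sin θ₁) = 1.99·(0.8517/0.5592) = 3.031 km/s.

3.031 km/s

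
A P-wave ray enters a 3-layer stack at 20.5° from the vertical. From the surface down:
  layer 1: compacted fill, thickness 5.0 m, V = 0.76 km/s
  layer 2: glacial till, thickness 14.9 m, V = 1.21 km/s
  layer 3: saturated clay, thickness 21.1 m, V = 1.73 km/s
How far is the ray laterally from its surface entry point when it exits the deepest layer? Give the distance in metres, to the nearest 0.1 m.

39.7 m

Ray parameter p = sin 20.5° / 0.76 km/s = 4.6080e-01 s/km.
Layer 1: θ = 20.50°; offset = 5.0·tan 20.50° = 1.869 m.
Layer 2: sin θ = p·1.21 = 0.5576 → θ = 33.89°; offset = 14.9·tan 33.89° = 10.008 m.
Layer 3: sin θ = p·1.73 = 0.7972 → θ = 52.86°; offset = 21.1·tan 52.86° = 27.861 m.
Σ offsets = 39.738 m.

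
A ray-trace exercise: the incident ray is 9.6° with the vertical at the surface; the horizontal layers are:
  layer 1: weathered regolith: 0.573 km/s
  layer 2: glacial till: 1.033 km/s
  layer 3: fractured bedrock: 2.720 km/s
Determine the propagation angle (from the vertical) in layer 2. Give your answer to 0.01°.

Ray parameter p = sin 9.6° / 0.573 = 2.9104e-01 s/km.
sin θ_2 = p·V_2 = 2.9104e-01 × 1.033 = 0.3006.
θ_2 = arcsin 0.3006 = 17.50°.

17.50°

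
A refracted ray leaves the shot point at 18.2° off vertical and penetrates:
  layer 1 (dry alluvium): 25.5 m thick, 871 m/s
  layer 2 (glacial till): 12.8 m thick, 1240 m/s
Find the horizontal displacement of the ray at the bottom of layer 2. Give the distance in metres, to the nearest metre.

15 m

p = sin θ₁/V₁ = sin 18.2°/871 = 3.5859e-04 s/m is conserved through the stack.
Layer 1: θ = 18.20°; offset = 25.5·tan 18.20° = 8.384 m.
Layer 2: sin θ = p·1240 = 0.4447 → θ = 26.40°; offset = 12.8·tan 26.40° = 6.354 m.
Σ offsets = 14.738 m.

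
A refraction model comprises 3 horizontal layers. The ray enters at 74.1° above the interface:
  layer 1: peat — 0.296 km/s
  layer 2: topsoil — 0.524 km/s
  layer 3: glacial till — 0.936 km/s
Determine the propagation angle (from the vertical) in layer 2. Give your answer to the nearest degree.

29°

From the normal: θ₁ = 90° − 74.1° = 15.9°.
Ray parameter p = sin 15.9° / 0.296 = 9.2554e-01 s/km.
sin θ_2 = p·V_2 = 9.2554e-01 × 0.524 = 0.4850.
θ_2 = arcsin 0.4850 = 29.01°.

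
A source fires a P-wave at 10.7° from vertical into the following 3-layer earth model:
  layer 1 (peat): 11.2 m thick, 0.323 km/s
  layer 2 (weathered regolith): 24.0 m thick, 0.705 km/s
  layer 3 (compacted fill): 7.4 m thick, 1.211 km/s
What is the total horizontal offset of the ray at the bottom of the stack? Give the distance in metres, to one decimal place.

19.9 m

Apply Snell's law at each interface; in layer i the horizontal offset is hᵢ·tan θᵢ.
Layer 1: θ = 10.70°; offset = 11.2·tan 10.70° = 2.116 m.
Layer 2: sin θ = 0.705·sin 10.7°/0.323 = 0.4052, θ = 23.91°; offset = 24.0·tan 23.91° = 10.639 m.
Layer 3: sin θ = 1.211·sin 10.7°/0.323 = 0.6961, θ = 44.12°; offset = 7.4·tan 44.12° = 7.175 m.
Summing the layer offsets gives 19.930 m.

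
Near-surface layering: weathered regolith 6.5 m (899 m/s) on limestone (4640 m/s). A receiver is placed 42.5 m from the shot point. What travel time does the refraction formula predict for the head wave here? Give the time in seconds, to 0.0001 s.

θ_c = arcsin(V₁/V₂) = arcsin(899/4640) = 11.17°, cos θ_c = 0.9811.
Intercept time tᵢ = 2h cos θ_c / V₁ = 2·6.5·0.9811/899 = 0.01419 s.
t = x/V₂ + tᵢ = 42.5/4640 + 0.01419 = 0.02335 s.

0.0233 s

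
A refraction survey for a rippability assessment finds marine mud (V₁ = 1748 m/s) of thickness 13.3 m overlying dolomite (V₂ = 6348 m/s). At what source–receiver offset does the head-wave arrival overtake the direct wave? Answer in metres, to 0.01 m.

θ_c = arcsin(1748/6348) = 15.98°, so cos θ_c = 0.9613 and tᵢ = 2h cos θ_c/V₁ = 0.0146 s.
At crossover x/V₁ = x/V₂ + tᵢ ⇒ x = tᵢ/(1/V₁ − 1/V₂) = 0.01463/(5.7208e-04 − 1.5753e-04) = 35.29 m.

35.29 m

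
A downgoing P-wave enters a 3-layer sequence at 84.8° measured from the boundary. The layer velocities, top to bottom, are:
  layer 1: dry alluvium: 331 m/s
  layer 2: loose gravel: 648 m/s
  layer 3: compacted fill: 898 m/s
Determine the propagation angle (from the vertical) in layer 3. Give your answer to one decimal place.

14.2°

From the normal: θ₁ = 90° − 84.8° = 5.2°.
Snell's law across each interface conserves sin θ / V, so sin θ_3 = V_3·sin θ₁/V₁.
sin θ_3 = 898 × sin 5.2° / 331 = 0.2459.
θ_3 = arcsin 0.2459 = 14.23°.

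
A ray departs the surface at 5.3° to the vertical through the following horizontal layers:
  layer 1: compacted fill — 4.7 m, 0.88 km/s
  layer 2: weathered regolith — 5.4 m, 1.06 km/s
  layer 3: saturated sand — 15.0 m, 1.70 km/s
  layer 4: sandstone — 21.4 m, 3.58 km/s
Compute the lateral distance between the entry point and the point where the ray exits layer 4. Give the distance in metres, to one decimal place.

12.4 m

Ray parameter p = sin 5.3° / 0.88 km/s = 1.0497e-01 s/km.
Layer 1: θ = 5.30°; offset = 4.7·tan 5.30° = 0.436 m.
Layer 2: sin θ = p·1.06 = 0.1113 → θ = 6.39°; offset = 5.4·tan 6.39° = 0.605 m.
Layer 3: sin θ = p·1.70 = 0.1784 → θ = 10.28°; offset = 15.0·tan 10.28° = 2.720 m.
Layer 4: sin θ = p·3.58 = 0.3758 → θ = 22.07°; offset = 21.4·tan 22.07° = 8.678 m.
Total horizontal offset = 12.439 m.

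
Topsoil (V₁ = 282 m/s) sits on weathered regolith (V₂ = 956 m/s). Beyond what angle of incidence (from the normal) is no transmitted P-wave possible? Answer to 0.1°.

17.2°

At critical incidence the refracted ray runs along the interface (θ₂ = 90°), so sin θ_c = V₁/V₂.
θ_c = arcsin(282/956) = arcsin 0.2950 = 17.16°.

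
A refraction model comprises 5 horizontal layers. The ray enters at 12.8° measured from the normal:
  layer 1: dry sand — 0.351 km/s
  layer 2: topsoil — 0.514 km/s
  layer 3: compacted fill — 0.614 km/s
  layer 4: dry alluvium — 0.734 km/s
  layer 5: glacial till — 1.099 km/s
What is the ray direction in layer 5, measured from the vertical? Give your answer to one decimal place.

Ray parameter p = sin 12.8° / 0.351 = 6.3119e-01 s/km.
sin θ_5 = p·V_5 = 6.3119e-01 × 1.099 = 0.6937.
θ_5 = arcsin 0.6937 = 43.92°.

43.9°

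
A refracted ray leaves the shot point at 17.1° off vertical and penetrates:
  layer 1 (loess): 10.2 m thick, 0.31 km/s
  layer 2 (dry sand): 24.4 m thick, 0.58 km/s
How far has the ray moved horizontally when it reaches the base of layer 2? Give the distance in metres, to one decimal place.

19.2 m

Ray parameter p = sin 17.1° / 0.31 km/s = 9.4852e-01 s/km.
Layer 1: θ = 17.10°; offset = 10.2·tan 17.10° = 3.138 m.
Layer 2: sin θ = p·0.58 = 0.5501 → θ = 33.38°; offset = 24.4·tan 33.38° = 16.075 m.
Summing the layer offsets gives 19.212 m.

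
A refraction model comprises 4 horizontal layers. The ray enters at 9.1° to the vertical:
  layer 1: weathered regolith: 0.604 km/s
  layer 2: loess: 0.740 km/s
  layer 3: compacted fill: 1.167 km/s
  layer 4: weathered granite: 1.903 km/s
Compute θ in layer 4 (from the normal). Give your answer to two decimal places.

29.89°

Ray parameter p = sin 9.1° / 0.604 = 2.6185e-01 s/km.
sin θ_4 = p·V_4 = 2.6185e-01 × 1.903 = 0.4983.
θ_4 = 29.89° from the vertical.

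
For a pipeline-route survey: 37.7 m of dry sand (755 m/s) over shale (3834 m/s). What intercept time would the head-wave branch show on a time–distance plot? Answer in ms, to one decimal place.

97.9 ms

θ_c = arcsin(V₁/V₂) = arcsin(755/3834) = 11.36°; cos θ_c = 0.9804.
tᵢ = 2h·cos θ_c / V₁ = 2·37.7·0.9804 / 755 = 0.09791 s.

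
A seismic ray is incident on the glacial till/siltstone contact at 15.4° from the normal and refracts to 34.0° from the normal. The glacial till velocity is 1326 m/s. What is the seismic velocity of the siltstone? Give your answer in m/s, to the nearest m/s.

2792 m/s

sin 15.4° = 0.2656; sin 34.0° = 0.5592.
V₂ = V₁·(sin θ₂/sin θ₁) = 1326·(0.5592/0.2656) = 2792.22 m/s.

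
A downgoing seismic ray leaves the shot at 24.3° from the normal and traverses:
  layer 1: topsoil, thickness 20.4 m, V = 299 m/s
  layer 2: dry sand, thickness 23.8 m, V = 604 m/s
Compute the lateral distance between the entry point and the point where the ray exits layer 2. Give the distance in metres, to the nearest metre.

Apply Snell's law at each interface; in layer i the horizontal offset is hᵢ·tan θᵢ.
Layer 1: θ = 24.30°; offset = 20.4·tan 24.30° = 9.211 m.
Layer 2: sin θ = 604·sin 24.3°/299 = 0.8313, θ = 56.23°; offset = 23.8·tan 56.23° = 35.594 m.
Σ offsets = 44.805 m.

45 m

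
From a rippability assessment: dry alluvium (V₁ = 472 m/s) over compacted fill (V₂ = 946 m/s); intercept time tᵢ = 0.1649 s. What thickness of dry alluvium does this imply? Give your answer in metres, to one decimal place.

h = tᵢ·V₁·V₂ / (2·√(V₂²−V₁²)).
√(V₂²−V₁²) = √(946² − 472²) = 819.8 m/s.
h = 0.1649 s × 472 × 946 / (2 × 819.8) = 44.91 m.

44.9 m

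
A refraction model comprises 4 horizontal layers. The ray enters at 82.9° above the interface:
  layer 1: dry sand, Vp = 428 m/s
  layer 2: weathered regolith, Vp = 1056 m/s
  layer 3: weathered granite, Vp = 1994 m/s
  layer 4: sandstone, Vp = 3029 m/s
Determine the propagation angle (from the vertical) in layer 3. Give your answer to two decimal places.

From the normal: θ₁ = 90° − 82.9° = 7.1°.
Ray parameter p = sin 7.1° / 428 = 2.8879e-04 s/m.
sin θ_3 = p·V_3 = 2.8879e-04 × 1994 = 0.5758.
θ_3 = arcsin 0.5758 = 35.16°.

35.16°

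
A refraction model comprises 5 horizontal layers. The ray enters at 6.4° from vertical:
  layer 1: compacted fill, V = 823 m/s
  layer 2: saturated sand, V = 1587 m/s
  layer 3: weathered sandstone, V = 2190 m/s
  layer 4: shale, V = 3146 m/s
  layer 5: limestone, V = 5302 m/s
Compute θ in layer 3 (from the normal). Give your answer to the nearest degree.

17°

Snell's law across each interface conserves sin θ / V, so sin θ_3 = V_3·sin θ₁/V₁.
sin θ_3 = 2190 × sin 6.4° / 823 = 0.2966.
θ_3 = arcsin 0.2966 = 17.25°.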